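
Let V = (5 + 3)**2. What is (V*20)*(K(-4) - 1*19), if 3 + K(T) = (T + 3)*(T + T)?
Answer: -17920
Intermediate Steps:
K(T) = -3 + 2*T*(3 + T) (K(T) = -3 + (T + 3)*(T + T) = -3 + (3 + T)*(2*T) = -3 + 2*T*(3 + T))
V = 64 (V = 8**2 = 64)
(V*20)*(K(-4) - 1*19) = (64*20)*((-3 + 2*(-4)**2 + 6*(-4)) - 1*19) = 1280*((-3 + 2*16 - 24) - 19) = 1280*((-3 + 32 - 24) - 19) = 1280*(5 - 19) = 1280*(-14) = -17920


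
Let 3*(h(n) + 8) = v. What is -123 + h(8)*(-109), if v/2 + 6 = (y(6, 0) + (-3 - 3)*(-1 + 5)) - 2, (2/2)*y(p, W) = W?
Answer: 9223/3 ≈ 3074.3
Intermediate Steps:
y(p, W) = W
v = -64 (v = -12 + 2*((0 + (-3 - 3)*(-1 + 5)) - 2) = -12 + 2*((0 - 6*4) - 2) = -12 + 2*((0 - 24) - 2) = -12 + 2*(-24 - 2) = -12 + 2*(-26) = -12 - 52 = -64)
h(n) = -88/3 (h(n) = -8 + (⅓)*(-64) = -8 - 64/3 = -88/3)
-123 + h(8)*(-109) = -123 - 88/3*(-109) = -123 + 9592/3 = 9223/3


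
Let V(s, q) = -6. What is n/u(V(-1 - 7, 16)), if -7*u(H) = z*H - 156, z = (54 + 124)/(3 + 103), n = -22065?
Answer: -2728705/2934 ≈ -930.03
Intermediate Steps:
z = 89/53 (z = 178/106 = 178*(1/106) = 89/53 ≈ 1.6792)
u(H) = 156/7 - 89*H/371 (u(H) = -(89*H/53 - 156)/7 = -(-156 + 89*H/53)/7 = 156/7 - 89*H/371)
n/u(V(-1 - 7, 16)) = -22065/(156/7 - 89/371*(-6)) = -22065/(156/7 + 534/371) = -22065/8802/371 = -22065*371/8802 = -2728705/2934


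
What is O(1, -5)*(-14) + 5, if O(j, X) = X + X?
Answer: 145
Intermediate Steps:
O(j, X) = 2*X
O(1, -5)*(-14) + 5 = (2*(-5))*(-14) + 5 = -10*(-14) + 5 = 140 + 5 = 145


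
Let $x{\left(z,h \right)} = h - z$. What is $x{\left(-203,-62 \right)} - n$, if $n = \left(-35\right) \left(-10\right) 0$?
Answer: $141$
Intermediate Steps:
$n = 0$ ($n = 350 \cdot 0 = 0$)
$x{\left(-203,-62 \right)} - n = \left(-62 - -203\right) - 0 = \left(-62 + 203\right) + 0 = 141 + 0 = 141$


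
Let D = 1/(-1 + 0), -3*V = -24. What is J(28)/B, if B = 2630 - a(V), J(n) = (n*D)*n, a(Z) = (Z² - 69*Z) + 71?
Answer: -784/3047 ≈ -0.25730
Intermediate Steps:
V = 8 (V = -⅓*(-24) = 8)
D = -1 (D = 1/(-1) = -1)
a(Z) = 71 + Z² - 69*Z
J(n) = -n² (J(n) = (n*(-1))*n = (-n)*n = -n²)
B = 3047 (B = 2630 - (71 + 8² - 69*8) = 2630 - (71 + 64 - 552) = 2630 - 1*(-417) = 2630 + 417 = 3047)
J(28)/B = -1*28²/3047 = -1*784*(1/3047) = -784*1/3047 = -784/3047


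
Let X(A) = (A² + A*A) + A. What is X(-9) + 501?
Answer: 654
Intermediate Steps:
X(A) = A + 2*A² (X(A) = (A² + A²) + A = 2*A² + A = A + 2*A²)
X(-9) + 501 = -9*(1 + 2*(-9)) + 501 = -9*(1 - 18) + 501 = -9*(-17) + 501 = 153 + 501 = 654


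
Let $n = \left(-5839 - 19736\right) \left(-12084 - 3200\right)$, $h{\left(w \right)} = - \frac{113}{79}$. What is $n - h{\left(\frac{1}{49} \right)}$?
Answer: $\frac{30880175813}{79} \approx 3.9089 \cdot 10^{8}$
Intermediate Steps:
$h{\left(w \right)} = - \frac{113}{79}$ ($h{\left(w \right)} = \left(-113\right) \frac{1}{79} = - \frac{113}{79}$)
$n = 390888300$ ($n = \left(-25575\right) \left(-15284\right) = 390888300$)
$n - h{\left(\frac{1}{49} \right)} = 390888300 - - \frac{113}{79} = 390888300 + \frac{113}{79} = \frac{30880175813}{79}$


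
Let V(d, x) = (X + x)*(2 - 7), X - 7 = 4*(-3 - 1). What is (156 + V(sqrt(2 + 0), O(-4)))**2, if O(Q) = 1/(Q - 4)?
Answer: 2601769/64 ≈ 40653.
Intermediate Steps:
O(Q) = 1/(-4 + Q)
X = -9 (X = 7 + 4*(-3 - 1) = 7 + 4*(-4) = 7 - 16 = -9)
V(d, x) = 45 - 5*x (V(d, x) = (-9 + x)*(2 - 7) = (-9 + x)*(-5) = 45 - 5*x)
(156 + V(sqrt(2 + 0), O(-4)))**2 = (156 + (45 - 5/(-4 - 4)))**2 = (156 + (45 - 5/(-8)))**2 = (156 + (45 - 5*(-1/8)))**2 = (156 + (45 + 5/8))**2 = (156 + 365/8)**2 = (1613/8)**2 = 2601769/64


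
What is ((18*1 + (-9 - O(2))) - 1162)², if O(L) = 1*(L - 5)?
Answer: 1322500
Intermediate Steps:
O(L) = -5 + L (O(L) = 1*(-5 + L) = -5 + L)
((18*1 + (-9 - O(2))) - 1162)² = ((18*1 + (-9 - (-5 + 2))) - 1162)² = ((18 + (-9 - 1*(-3))) - 1162)² = ((18 + (-9 + 3)) - 1162)² = ((18 - 6) - 1162)² = (12 - 1162)² = (-1150)² = 1322500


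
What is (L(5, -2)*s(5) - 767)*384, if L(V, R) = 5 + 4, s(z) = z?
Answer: -277248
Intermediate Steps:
L(V, R) = 9
(L(5, -2)*s(5) - 767)*384 = (9*5 - 767)*384 = (45 - 767)*384 = -722*384 = -277248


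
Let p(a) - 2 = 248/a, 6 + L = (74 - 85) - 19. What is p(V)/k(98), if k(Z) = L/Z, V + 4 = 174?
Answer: -2401/255 ≈ -9.4157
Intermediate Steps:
V = 170 (V = -4 + 174 = 170)
L = -36 (L = -6 + ((74 - 85) - 19) = -6 + (-11 - 19) = -6 - 30 = -36)
p(a) = 2 + 248/a
k(Z) = -36/Z
p(V)/k(98) = (2 + 248/170)/((-36/98)) = (2 + 248*(1/170))/((-36*1/98)) = (2 + 124/85)/(-18/49) = (294/85)*(-49/18) = -2401/255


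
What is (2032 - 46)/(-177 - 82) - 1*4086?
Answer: -1060260/259 ≈ -4093.7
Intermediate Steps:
(2032 - 46)/(-177 - 82) - 1*4086 = 1986/(-259) - 4086 = 1986*(-1/259) - 4086 = -1986/259 - 4086 = -1060260/259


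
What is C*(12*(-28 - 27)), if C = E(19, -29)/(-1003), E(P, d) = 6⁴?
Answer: 855360/1003 ≈ 852.80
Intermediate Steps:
E(P, d) = 1296
C = -1296/1003 (C = 1296/(-1003) = 1296*(-1/1003) = -1296/1003 ≈ -1.2921)
C*(12*(-28 - 27)) = -15552*(-28 - 27)/1003 = -15552*(-55)/1003 = -1296/1003*(-660) = 855360/1003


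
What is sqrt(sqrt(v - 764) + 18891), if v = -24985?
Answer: sqrt(18891 + 3*I*sqrt(2861)) ≈ 137.45 + 0.5837*I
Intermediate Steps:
sqrt(sqrt(v - 764) + 18891) = sqrt(sqrt(-24985 - 764) + 18891) = sqrt(sqrt(-25749) + 18891) = sqrt(3*I*sqrt(2861) + 18891) = sqrt(18891 + 3*I*sqrt(2861))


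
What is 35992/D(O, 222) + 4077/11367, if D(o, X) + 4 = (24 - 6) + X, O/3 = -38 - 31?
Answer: 3797067/24839 ≈ 152.87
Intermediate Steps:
O = -207 (O = 3*(-38 - 31) = 3*(-69) = -207)
D(o, X) = 14 + X (D(o, X) = -4 + ((24 - 6) + X) = -4 + (18 + X) = 14 + X)
35992/D(O, 222) + 4077/11367 = 35992/(14 + 222) + 4077/11367 = 35992/236 + 4077*(1/11367) = 35992*(1/236) + 151/421 = 8998/59 + 151/421 = 3797067/24839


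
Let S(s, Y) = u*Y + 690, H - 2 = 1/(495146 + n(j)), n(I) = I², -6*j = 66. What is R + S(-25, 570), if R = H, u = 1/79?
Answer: 27357558625/39126093 ≈ 699.21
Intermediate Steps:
j = -11 (j = -⅙*66 = -11)
u = 1/79 ≈ 0.012658
H = 990535/495267 (H = 2 + 1/(495146 + (-11)²) = 2 + 1/(495146 + 121) = 2 + 1/495267 = 990535/495267 ≈ 2.0000)
S(s, Y) = 690 + Y/79 (S(s, Y) = Y/79 + 690 = 690 + Y/79)
R = 990535/495267 ≈ 2.0000
R + S(-25, 570) = 990535/495267 + (690 + (1/79)*570) = 990535/495267 + (690 + 570/79) = 990535/495267 + 55080/79 = 27357558625/39126093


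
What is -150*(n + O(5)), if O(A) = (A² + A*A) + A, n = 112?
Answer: -25050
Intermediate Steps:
O(A) = A + 2*A² (O(A) = (A² + A²) + A = 2*A² + A = A + 2*A²)
-150*(n + O(5)) = -150*(112 + 5*(1 + 2*5)) = -150*(112 + 5*(1 + 10)) = -150*(112 + 5*11) = -150*(112 + 55) = -150*167 = -25050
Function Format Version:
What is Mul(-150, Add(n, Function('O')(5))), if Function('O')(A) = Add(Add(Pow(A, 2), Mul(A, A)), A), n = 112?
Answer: -25050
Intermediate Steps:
Function('O')(A) = Add(A, Mul(2, Pow(A, 2))) (Function('O')(A) = Add(Add(Pow(A, 2), Pow(A, 2)), A) = Add(Mul(2, Pow(A, 2)), A) = Add(A, Mul(2, Pow(A, 2))))
Mul(-150, Add(n, Function('O')(5))) = Mul(-150, Add(112, Mul(5, Add(1, Mul(2, 5))))) = Mul(-150, Add(112, Mul(5, Add(1, 10)))) = Mul(-150, Add(112, Mul(5, 11))) = Mul(-150, Add(112, 55)) = Mul(-150, 167) = -25050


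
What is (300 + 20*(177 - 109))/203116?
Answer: 415/50779 ≈ 0.0081727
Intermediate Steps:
(300 + 20*(177 - 109))/203116 = (300 + 20*68)*(1/203116) = (300 + 1360)*(1/203116) = 1660*(1/203116) = 415/50779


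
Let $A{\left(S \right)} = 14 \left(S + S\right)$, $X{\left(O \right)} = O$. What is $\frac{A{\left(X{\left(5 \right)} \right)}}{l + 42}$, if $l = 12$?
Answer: $\frac{70}{27} \approx 2.5926$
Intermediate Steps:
$A{\left(S \right)} = 28 S$ ($A{\left(S \right)} = 14 \cdot 2 S = 28 S$)
$\frac{A{\left(X{\left(5 \right)} \right)}}{l + 42} = \frac{28 \cdot 5}{12 + 42} = \frac{140}{54} = 140 \cdot \frac{1}{54} = \frac{70}{27}$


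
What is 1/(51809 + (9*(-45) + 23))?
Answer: 1/51427 ≈ 1.9445e-5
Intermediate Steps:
1/(51809 + (9*(-45) + 23)) = 1/(51809 + (-405 + 23)) = 1/(51809 - 382) = 1/51427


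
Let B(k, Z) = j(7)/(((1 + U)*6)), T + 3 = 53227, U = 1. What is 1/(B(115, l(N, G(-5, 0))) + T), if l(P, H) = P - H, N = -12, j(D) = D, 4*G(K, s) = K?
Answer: 12/638695 ≈ 1.8788e-5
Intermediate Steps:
G(K, s) = K/4
T = 53224 (T = -3 + 53227 = 53224)
B(k, Z) = 7/12 (B(k, Z) = 7/(((1 + 1)*6)) = 7/((2*6)) = 7/12)
1/(B(115, l(N, G(-5, 0))) + T) = 1/(7/12 + 53224) = 1/(638695/12) = 12/638695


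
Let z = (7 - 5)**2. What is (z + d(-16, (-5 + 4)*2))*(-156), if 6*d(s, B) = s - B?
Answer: -260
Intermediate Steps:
d(s, B) = -B/6 + s/6 (d(s, B) = (s - B)/6 = -B/6 + s/6)
z = 4 (z = 2**2 = 4)
(z + d(-16, (-5 + 4)*2))*(-156) = (4 + (-(-5 + 4)*2/6 + (1/6)*(-16)))*(-156) = (4 + (-(-1)*2/6 - 8/3))*(-156) = (4 + (-1/6*(-2) - 8/3))*(-156) = (4 + (1/3 - 8/3))*(-156) = (4 - 7/3)*(-156) = (5/3)*(-156) = -260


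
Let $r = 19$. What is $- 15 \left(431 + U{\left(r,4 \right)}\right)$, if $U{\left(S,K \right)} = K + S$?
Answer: $-6810$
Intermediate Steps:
$- 15 \left(431 + U{\left(r,4 \right)}\right) = - 15 \left(431 + \left(4 + 19\right)\right) = - 15 \left(431 + 23\right) = \left(-15\right) 454 = -6810$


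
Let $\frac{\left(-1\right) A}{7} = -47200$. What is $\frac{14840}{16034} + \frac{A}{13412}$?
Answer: $\frac{98154780}{3840143} \approx 25.56$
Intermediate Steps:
$A = 330400$ ($A = \left(-7\right) \left(-47200\right) = 330400$)
$\frac{14840}{16034} + \frac{A}{13412} = \frac{14840}{16034} + \frac{330400}{13412} = 14840 \cdot \frac{1}{16034} + 330400 \cdot \frac{1}{13412} = \frac{7420}{8017} + \frac{11800}{479} = \frac{98154780}{3840143}$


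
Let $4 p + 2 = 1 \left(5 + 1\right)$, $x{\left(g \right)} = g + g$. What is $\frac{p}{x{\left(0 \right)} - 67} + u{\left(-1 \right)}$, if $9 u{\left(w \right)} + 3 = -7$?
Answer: $- \frac{679}{603} \approx -1.126$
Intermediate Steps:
$x{\left(g \right)} = 2 g$
$u{\left(w \right)} = - \frac{10}{9}$ ($u{\left(w \right)} = - \frac{1}{3} + \frac{1}{9} \left(-7\right) = - \frac{1}{3} - \frac{7}{9} = - \frac{10}{9}$)
$p = 1$ ($p = - \frac{1}{2} + \frac{1 \left(5 + 1\right)}{4} = - \frac{1}{2} + \frac{1 \cdot 6}{4} = - \frac{1}{2} + \frac{1}{4} \cdot 6 = - \frac{1}{2} + \frac{3}{2} = 1$)
$\frac{p}{x{\left(0 \right)} - 67} + u{\left(-1 \right)} = \frac{1}{2 \cdot 0 - 67} \cdot 1 - \frac{10}{9} = \frac{1}{0 - 67} \cdot 1 - \frac{10}{9} = \frac{1}{-67} \cdot 1 - \frac{10}{9} = \left(- \frac{1}{67}\right) 1 - \frac{10}{9} = - \frac{1}{67} - \frac{10}{9} = - \frac{679}{603}$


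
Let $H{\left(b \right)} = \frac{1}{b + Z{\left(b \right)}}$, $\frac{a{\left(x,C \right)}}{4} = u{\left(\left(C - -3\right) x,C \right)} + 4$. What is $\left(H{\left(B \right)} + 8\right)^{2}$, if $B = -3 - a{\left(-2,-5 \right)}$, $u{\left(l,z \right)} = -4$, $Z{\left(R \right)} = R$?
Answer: $\frac{2209}{36} \approx 61.361$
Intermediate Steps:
$a{\left(x,C \right)} = 0$ ($a{\left(x,C \right)} = 4 \left(-4 + 4\right) = 4 \cdot 0 = 0$)
$B = -3$ ($B = -3 - 0 = -3 + 0 = -3$)
$H{\left(b \right)} = \frac{1}{2 b}$ ($H{\left(b \right)} = \frac{1}{b + b} = \frac{1}{2 b}$)
$\left(H{\left(B \right)} + 8\right)^{2} = \left(\frac{1}{2 \left(-3\right)} + 8\right)^{2} = \left(\frac{1}{2} \left(- \frac{1}{3}\right) + 8\right)^{2} = \left(- \frac{1}{6} + 8\right)^{2} = \left(\frac{47}{6}\right)^{2} = \frac{2209}{36}$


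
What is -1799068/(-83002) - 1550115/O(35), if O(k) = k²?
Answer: -258079157/207505 ≈ -1243.7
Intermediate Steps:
-1799068/(-83002) - 1550115/O(35) = -1799068/(-83002) - 1550115/(35²) = -1799068*(-1/83002) - 1550115/1225 = 899534/41501 - 1550115*1/1225 = 899534/41501 - 6327/5 = -258079157/207505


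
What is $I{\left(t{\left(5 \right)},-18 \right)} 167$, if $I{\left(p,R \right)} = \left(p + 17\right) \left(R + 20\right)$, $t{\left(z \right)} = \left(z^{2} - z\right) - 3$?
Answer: $11356$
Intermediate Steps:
$t{\left(z \right)} = -3 + z^{2} - z$
$I{\left(p,R \right)} = \left(17 + p\right) \left(20 + R\right)$
$I{\left(t{\left(5 \right)},-18 \right)} 167 = \left(340 + 17 \left(-18\right) + 20 \left(-3 + 5^{2} - 5\right) - 18 \left(-3 + 5^{2} - 5\right)\right) 167 = \left(340 - 306 + 20 \left(-3 + 25 - 5\right) - 18 \left(-3 + 25 - 5\right)\right) 167 = \left(340 - 306 + 20 \cdot 17 - 306\right) 167 = \left(340 - 306 + 340 - 306\right) 167 = 68 \cdot 167 = 11356$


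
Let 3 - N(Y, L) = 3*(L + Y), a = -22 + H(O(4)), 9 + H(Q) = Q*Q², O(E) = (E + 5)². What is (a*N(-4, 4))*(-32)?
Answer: -51015360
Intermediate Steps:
O(E) = (5 + E)²
H(Q) = -9 + Q³ (H(Q) = -9 + Q*Q² = -9 + Q³)
a = 531410 (a = -22 + (-9 + ((5 + 4)²)³) = -22 + (-9 + (9²)³) = -22 + (-9 + 81³) = -22 + (-9 + 531441) = -22 + 531432 = 531410)
N(Y, L) = 3 - 3*L - 3*Y (N(Y, L) = 3 - 3*(L + Y) = 3 - (3*L + 3*Y) = 3 + (-3*L - 3*Y) = 3 - 3*L - 3*Y)
(a*N(-4, 4))*(-32) = (531410*(3 - 3*4 - 3*(-4)))*(-32) = (531410*(3 - 12 + 12))*(-32) = (531410*3)*(-32) = 1594230*(-32) = -51015360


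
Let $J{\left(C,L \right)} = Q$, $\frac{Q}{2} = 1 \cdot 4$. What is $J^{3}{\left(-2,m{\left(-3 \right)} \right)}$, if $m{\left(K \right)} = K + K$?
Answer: $512$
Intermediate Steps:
$m{\left(K \right)} = 2 K$
$Q = 8$ ($Q = 2 \cdot 1 \cdot 4 = 2 \cdot 4 = 8$)
$J{\left(C,L \right)} = 8$
$J^{3}{\left(-2,m{\left(-3 \right)} \right)} = 8^{3} = 512$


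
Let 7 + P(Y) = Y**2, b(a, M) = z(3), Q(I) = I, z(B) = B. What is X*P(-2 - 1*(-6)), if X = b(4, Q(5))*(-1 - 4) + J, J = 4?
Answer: -99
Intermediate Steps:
b(a, M) = 3
P(Y) = -7 + Y**2
X = -11 (X = 3*(-1 - 4) + 4 = 3*(-5) + 4 = -15 + 4 = -11)
X*P(-2 - 1*(-6)) = -11*(-7 + (-2 - 1*(-6))**2) = -11*(-7 + (-2 + 6)**2) = -11*(-7 + 4**2) = -11*(-7 + 16) = -11*9 = -99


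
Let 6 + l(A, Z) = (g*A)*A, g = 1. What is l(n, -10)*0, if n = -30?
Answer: 0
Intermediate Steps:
l(A, Z) = -6 + A**2 (l(A, Z) = -6 + (1*A)*A = -6 + A*A = -6 + A**2)
l(n, -10)*0 = (-6 + (-30)**2)*0 = (-6 + 900)*0 = 894*0 = 0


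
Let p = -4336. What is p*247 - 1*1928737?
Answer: -2999729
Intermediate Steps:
p*247 - 1*1928737 = -4336*247 - 1*1928737 = -1070992 - 1928737 = -2999729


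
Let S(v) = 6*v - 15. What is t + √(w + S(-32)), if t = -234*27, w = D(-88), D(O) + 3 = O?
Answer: -6318 + I*√298 ≈ -6318.0 + 17.263*I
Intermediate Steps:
D(O) = -3 + O
w = -91 (w = -3 - 88 = -91)
S(v) = -15 + 6*v
t = -6318
t + √(w + S(-32)) = -6318 + √(-91 + (-15 + 6*(-32))) = -6318 + √(-91 + (-15 - 192)) = -6318 + √(-91 - 207) = -6318 + √(-298) = -6318 + I*√298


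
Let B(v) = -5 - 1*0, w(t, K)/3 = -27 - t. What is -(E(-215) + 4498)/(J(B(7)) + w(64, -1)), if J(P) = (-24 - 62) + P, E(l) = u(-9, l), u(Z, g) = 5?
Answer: 4503/364 ≈ 12.371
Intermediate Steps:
w(t, K) = -81 - 3*t (w(t, K) = 3*(-27 - t) = -81 - 3*t)
E(l) = 5
B(v) = -5 (B(v) = -5 + 0 = -5)
J(P) = -86 + P
-(E(-215) + 4498)/(J(B(7)) + w(64, -1)) = -(5 + 4498)/((-86 - 5) + (-81 - 3*64)) = -4503/(-91 + (-81 - 192)) = -4503/(-91 - 273) = -4503/(-364) = -4503*(-1)/364 = -1*(-4503/364) = 4503/364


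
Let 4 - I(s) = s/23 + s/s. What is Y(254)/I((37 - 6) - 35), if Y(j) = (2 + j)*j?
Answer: 1495552/73 ≈ 20487.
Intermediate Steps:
I(s) = 3 - s/23 (I(s) = 4 - (s/23 + s/s) = 4 - (s*(1/23) + 1) = 4 - (s/23 + 1) = 4 - (1 + s/23) = 4 + (-1 - s/23) = 3 - s/23)
Y(j) = j*(2 + j)
Y(254)/I((37 - 6) - 35) = (254*(2 + 254))/(3 - ((37 - 6) - 35)/23) = (254*256)/(3 - (31 - 35)/23) = 65024/(3 - 1/23*(-4)) = 65024/(3 + 4/23) = 65024/(73/23) = 65024*(23/73) = 1495552/73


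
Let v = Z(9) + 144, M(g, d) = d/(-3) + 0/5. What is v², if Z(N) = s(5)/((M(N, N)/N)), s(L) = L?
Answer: 16641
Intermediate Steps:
M(g, d) = -d/3 (M(g, d) = d*(-⅓) + 0*(⅕) = -d/3 + 0 = -d/3)
Z(N) = -15 (Z(N) = 5/(((-N/3)/N)) = 5/(-⅓) = 5*(-3) = -15)
v = 129 (v = -15 + 144 = 129)
v² = 129² = 16641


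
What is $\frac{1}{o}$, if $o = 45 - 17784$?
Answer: $- \frac{1}{17739} \approx -5.6373 \cdot 10^{-5}$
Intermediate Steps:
$o = -17739$ ($o = 45 - 17784 = -17739$)
$\frac{1}{o} = \frac{1}{-17739} = - \frac{1}{17739}$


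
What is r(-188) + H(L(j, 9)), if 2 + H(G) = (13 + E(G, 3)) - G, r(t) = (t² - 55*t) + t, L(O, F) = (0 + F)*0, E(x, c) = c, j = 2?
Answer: 45510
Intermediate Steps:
L(O, F) = 0 (L(O, F) = F*0 = 0)
r(t) = t² - 54*t
H(G) = 14 - G (H(G) = -2 + ((13 + 3) - G) = -2 + (16 - G) = 14 - G)
r(-188) + H(L(j, 9)) = -188*(-54 - 188) + (14 - 1*0) = -188*(-242) + (14 + 0) = 45496 + 14 = 45510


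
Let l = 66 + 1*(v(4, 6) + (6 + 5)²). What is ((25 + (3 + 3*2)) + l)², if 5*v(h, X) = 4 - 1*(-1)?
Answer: 49284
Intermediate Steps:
v(h, X) = 1 (v(h, X) = (4 - 1*(-1))/5 = (4 + 1)/5 = (⅕)*5 = 1)
l = 188 (l = 66 + 1*(1 + (6 + 5)²) = 66 + 1*(1 + 11²) = 66 + 1*(1 + 121) = 66 + 1*122 = 66 + 122 = 188)
((25 + (3 + 3*2)) + l)² = ((25 + (3 + 3*2)) + 188)² = ((25 + (3 + 6)) + 188)² = ((25 + 9) + 188)² = (34 + 188)² = 222² = 49284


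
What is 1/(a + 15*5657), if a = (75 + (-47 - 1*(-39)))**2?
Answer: 1/89344 ≈ 1.1193e-5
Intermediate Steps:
a = 4489 (a = (75 + (-47 + 39))**2 = (75 - 8)**2 = 67**2 = 4489)
1/(a + 15*5657) = 1/(4489 + 15*5657) = 1/(4489 + 84855) = 1/89344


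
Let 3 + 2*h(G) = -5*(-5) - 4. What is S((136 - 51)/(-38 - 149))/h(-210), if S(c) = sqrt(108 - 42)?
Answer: sqrt(66)/9 ≈ 0.90267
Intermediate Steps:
S(c) = sqrt(66)
h(G) = 9 (h(G) = -3/2 + (-5*(-5) - 4)/2 = -3/2 + (25 - 4)/2 = -3/2 + (1/2)*21 = -3/2 + 21/2 = 9)
S((136 - 51)/(-38 - 149))/h(-210) = sqrt(66)/9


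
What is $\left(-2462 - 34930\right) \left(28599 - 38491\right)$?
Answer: $369881664$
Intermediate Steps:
$\left(-2462 - 34930\right) \left(28599 - 38491\right) = \left(-37392\right) \left(-9892\right) = 369881664$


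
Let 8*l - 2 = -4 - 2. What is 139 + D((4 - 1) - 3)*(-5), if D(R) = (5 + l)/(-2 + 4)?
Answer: 511/4 ≈ 127.75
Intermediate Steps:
l = -½ (l = ¼ + (-4 - 2)/8 = ¼ + (⅛)*(-6) = ¼ - ¾ = -½ ≈ -0.50000)
D(R) = 9/4 (D(R) = (5 - ½)/(-2 + 4) = (9/2)/2 = (9/2)*(½) = 9/4)
139 + D((4 - 1) - 3)*(-5) = 139 + (9/4)*(-5) = 139 - 45/4 = 511/4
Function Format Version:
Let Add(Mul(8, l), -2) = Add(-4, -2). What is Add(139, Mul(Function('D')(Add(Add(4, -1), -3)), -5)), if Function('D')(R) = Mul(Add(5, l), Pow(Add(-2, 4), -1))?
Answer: Rational(511, 4) ≈ 127.75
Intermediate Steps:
l = Rational(-1, 2) (l = Add(Rational(1, 4), Mul(Rational(1, 8), Add(-4, -2))) = Add(Rational(1, 4), Mul(Rational(1, 8), -6)) = Add(Rational(1, 4), Rational(-3, 4)) = Rational(-1, 2) ≈ -0.50000)
Function('D')(R) = Rational(9, 4) (Function('D')(R) = Mul(Add(5, Rational(-1, 2)), Pow(Add(-2, 4), -1)) = Mul(Rational(9, 2), Pow(2, -1)) = Mul(Rational(9, 2), Rational(1, 2)) = Rational(9, 4))
Add(139, Mul(Function('D')(Add(Add(4, -1), -3)), -5)) = Add(139, Mul(Rational(9, 4), -5)) = Add(139, Rational(-45, 4)) = Rational(511, 4)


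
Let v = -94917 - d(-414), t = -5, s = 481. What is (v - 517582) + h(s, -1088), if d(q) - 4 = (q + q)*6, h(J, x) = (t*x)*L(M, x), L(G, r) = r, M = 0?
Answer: -6526255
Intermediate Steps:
h(J, x) = -5*x**2 (h(J, x) = (-5*x)*x = -5*x**2)
d(q) = 4 + 12*q (d(q) = 4 + (q + q)*6 = 4 + (2*q)*6 = 4 + 12*q)
v = -89953 (v = -94917 - (4 + 12*(-414)) = -94917 - (4 - 4968) = -94917 - 1*(-4964) = -94917 + 4964 = -89953)
(v - 517582) + h(s, -1088) = (-89953 - 517582) - 5*(-1088)**2 = -607535 - 5*1183744 = -607535 - 5918720 = -6526255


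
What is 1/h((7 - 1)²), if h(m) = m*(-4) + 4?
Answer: -1/140 ≈ -0.0071429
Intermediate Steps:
h(m) = 4 - 4*m (h(m) = -4*m + 4 = 4 - 4*m)
1/h((7 - 1)²) = 1/(4 - 4*(7 - 1)²) = 1/(4 - 4*6²) = 1/(4 - 4*36) = 1/(4 - 144) = 1/(-140) = -1/140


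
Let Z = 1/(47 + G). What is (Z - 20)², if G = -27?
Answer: 159201/400 ≈ 398.00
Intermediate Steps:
Z = 1/20 (Z = 1/(47 - 27) = 1/20 ≈ 0.050000)
(Z - 20)² = (1/20 - 20)² = (-399/20)² = 159201/400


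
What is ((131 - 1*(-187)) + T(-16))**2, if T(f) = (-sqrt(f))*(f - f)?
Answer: 101124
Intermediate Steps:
T(f) = 0 (T(f) = -sqrt(f)*0 = 0)
((131 - 1*(-187)) + T(-16))**2 = ((131 - 1*(-187)) + 0)**2 = ((131 + 187) + 0)**2 = (318 + 0)**2 = 318**2 = 101124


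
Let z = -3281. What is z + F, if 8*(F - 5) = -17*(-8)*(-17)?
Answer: -3565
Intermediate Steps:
F = -284 (F = 5 + (-17*(-8)*(-17))/8 = 5 + (136*(-17))/8 = 5 + (1/8)*(-2312) = 5 - 289 = -284)
z + F = -3281 - 284 = -3565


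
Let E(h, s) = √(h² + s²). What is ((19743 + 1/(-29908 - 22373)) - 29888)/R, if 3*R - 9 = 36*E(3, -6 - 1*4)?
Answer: 530390746/273377349 - 2121562984*√109/273377349 ≈ -79.083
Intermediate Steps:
R = 3 + 12*√109 (R = 3 + (36*√(3² + (-6 - 1*4)²))/3 = 3 + (36*√(9 + (-6 - 4)²))/3 = 3 + (36*√(9 + (-10)²))/3 = 3 + (36*√(9 + 100))/3 = 3 + (36*√109)/3 = 3 + 12*√109 ≈ 128.28)
((19743 + 1/(-29908 - 22373)) - 29888)/R = ((19743 + 1/(-29908 - 22373)) - 29888)/(3 + 12*√109) = ((19743 + 1/(-52281)) - 29888)/(3 + 12*√109) = ((19743 - 1/52281) - 29888)/(3 + 12*√109) = (1032183782/52281 - 29888)/(3 + 12*√109) = -530390746/(52281*(3 + 12*√109))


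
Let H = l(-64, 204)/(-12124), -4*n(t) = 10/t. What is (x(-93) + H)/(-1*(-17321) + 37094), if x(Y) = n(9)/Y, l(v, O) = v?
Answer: 41939/276095942010 ≈ 1.5190e-7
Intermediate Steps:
n(t) = -5/(2*t)
x(Y) = -5/(18*Y) (x(Y) = (-5/2/9)/Y = (-5/2*⅑)/Y = -5/(18*Y))
H = 16/3031 (H = -64/(-12124) = -64*(-1/12124) = 16/3031 ≈ 0.0052788)
(x(-93) + H)/(-1*(-17321) + 37094) = (-5/18/(-93) + 16/3031)/(-1*(-17321) + 37094) = (-5/18*(-1/93) + 16/3031)/(17321 + 37094) = (5/1674 + 16/3031)/54415 = (41939/5073894)*(1/54415) = 41939/276095942010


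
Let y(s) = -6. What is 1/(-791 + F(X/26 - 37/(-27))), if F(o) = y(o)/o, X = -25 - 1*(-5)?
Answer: -211/169007 ≈ -0.0012485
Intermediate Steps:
X = -20 (X = -25 + 5 = -20)
F(o) = -6/o
1/(-791 + F(X/26 - 37/(-27))) = 1/(-791 - 6/(-20/26 - 37/(-27))) = 1/(-791 - 6/(-20*1/26 - 37*(-1/27))) = 1/(-791 - 6/(-10/13 + 37/27)) = 1/(-791 - 6/211/351) = 1/(-791 - 6*351/211) = 1/(-791 - 2106/211) = 1/(-169007/211) = -211/169007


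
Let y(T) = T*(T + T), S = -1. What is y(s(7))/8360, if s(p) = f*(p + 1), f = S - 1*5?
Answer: 576/1045 ≈ 0.55120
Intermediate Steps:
f = -6 (f = -1 - 1*5 = -1 - 5 = -6)
s(p) = -6 - 6*p (s(p) = -6*(p + 1) = -6*(1 + p) = -6 - 6*p)
y(T) = 2*T**2 (y(T) = T*(2*T) = 2*T**2)
y(s(7))/8360 = (2*(-6 - 6*7)**2)/8360 = (2*(-6 - 42)**2)*(1/8360) = (2*(-48)**2)*(1/8360) = (2*2304)*(1/8360) = 4608*(1/8360) = 576/1045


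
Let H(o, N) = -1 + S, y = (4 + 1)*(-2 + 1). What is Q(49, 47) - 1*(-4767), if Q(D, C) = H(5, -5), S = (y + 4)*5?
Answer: 4761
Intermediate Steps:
y = -5 (y = 5*(-1) = -5)
S = -5 (S = (-5 + 4)*5 = -1*5 = -5)
H(o, N) = -6 (H(o, N) = -1 - 5 = -6)
Q(D, C) = -6
Q(49, 47) - 1*(-4767) = -6 - 1*(-4767) = -6 + 4767 = 4761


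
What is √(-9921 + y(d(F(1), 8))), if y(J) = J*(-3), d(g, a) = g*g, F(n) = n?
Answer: 2*I*√2481 ≈ 99.619*I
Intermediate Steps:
d(g, a) = g²
y(J) = -3*J
√(-9921 + y(d(F(1), 8))) = √(-9921 - 3*1²) = √(-9921 - 3*1) = √(-9921 - 3) = √(-9924) = 2*I*√2481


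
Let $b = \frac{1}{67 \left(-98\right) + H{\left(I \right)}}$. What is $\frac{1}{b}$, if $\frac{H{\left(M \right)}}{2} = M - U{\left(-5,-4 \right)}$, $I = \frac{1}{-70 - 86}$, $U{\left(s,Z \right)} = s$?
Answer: $- \frac{511369}{78} \approx -6556.0$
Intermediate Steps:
$I = - \frac{1}{156}$ ($I = \frac{1}{-156} = - \frac{1}{156} \approx -0.0064103$)
$H{\left(M \right)} = 10 + 2 M$ ($H{\left(M \right)} = 2 \left(M - -5\right) = 2 \left(M + 5\right) = 2 \left(5 + M\right) = 10 + 2 M$)
$b = - \frac{78}{511369}$ ($b = \frac{1}{67 \left(-98\right) + \left(10 + 2 \left(- \frac{1}{156}\right)\right)} = \frac{1}{-6566 + \left(10 - \frac{1}{78}\right)} = \frac{1}{-6566 + \frac{779}{78}} = \frac{1}{- \frac{511369}{78}} = - \frac{78}{511369} \approx -0.00015253$)
$\frac{1}{b} = \frac{1}{- \frac{78}{511369}} = - \frac{511369}{78}$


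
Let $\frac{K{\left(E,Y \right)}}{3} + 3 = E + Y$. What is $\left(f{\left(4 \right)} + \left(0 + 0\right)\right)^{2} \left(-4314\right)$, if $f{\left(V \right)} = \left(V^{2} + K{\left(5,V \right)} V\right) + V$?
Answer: $-36513696$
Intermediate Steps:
$K{\left(E,Y \right)} = -9 + 3 E + 3 Y$ ($K{\left(E,Y \right)} = -9 + 3 \left(E + Y\right) = -9 + \left(3 E + 3 Y\right) = -9 + 3 E + 3 Y$)
$f{\left(V \right)} = V + V^{2} + V \left(6 + 3 V\right)$ ($f{\left(V \right)} = \left(V^{2} + \left(-9 + 3 \cdot 5 + 3 V\right) V\right) + V = \left(V^{2} + \left(-9 + 15 + 3 V\right) V\right) + V = \left(V^{2} + \left(6 + 3 V\right) V\right) + V = \left(V^{2} + V \left(6 + 3 V\right)\right) + V = V + V^{2} + V \left(6 + 3 V\right)$)
$\left(f{\left(4 \right)} + \left(0 + 0\right)\right)^{2} \left(-4314\right) = \left(4 \left(7 + 4 \cdot 4\right) + \left(0 + 0\right)\right)^{2} \left(-4314\right) = \left(4 \left(7 + 16\right) + 0\right)^{2} \left(-4314\right) = \left(4 \cdot 23 + 0\right)^{2} \left(-4314\right) = \left(92 + 0\right)^{2} \left(-4314\right) = 92^{2} \left(-4314\right) = 8464 \left(-4314\right) = -36513696$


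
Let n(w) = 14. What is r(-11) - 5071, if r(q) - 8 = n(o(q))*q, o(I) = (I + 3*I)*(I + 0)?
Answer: -5217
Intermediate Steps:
o(I) = 4*I² (o(I) = (4*I)*I = 4*I²)
r(q) = 8 + 14*q
r(-11) - 5071 = (8 + 14*(-11)) - 5071 = (8 - 154) - 5071 = -146 - 5071 = -5217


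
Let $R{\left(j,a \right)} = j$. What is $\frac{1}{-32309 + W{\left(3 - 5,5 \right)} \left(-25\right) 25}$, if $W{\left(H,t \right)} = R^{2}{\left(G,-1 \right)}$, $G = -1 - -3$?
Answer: $- \frac{1}{34809} \approx -2.8728 \cdot 10^{-5}$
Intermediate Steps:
$G = 2$ ($G = -1 + 3 = 2$)
$W{\left(H,t \right)} = 4$ ($W{\left(H,t \right)} = 2^{2} = 4$)
$\frac{1}{-32309 + W{\left(3 - 5,5 \right)} \left(-25\right) 25} = \frac{1}{-32309 + 4 \left(-25\right) 25} = \frac{1}{-32309 - 2500} = \frac{1}{-34809} = - \frac{1}{34809}$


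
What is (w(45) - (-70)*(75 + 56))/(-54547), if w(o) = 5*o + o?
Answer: -9440/54547 ≈ -0.17306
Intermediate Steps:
w(o) = 6*o
(w(45) - (-70)*(75 + 56))/(-54547) = (6*45 - (-70)*(75 + 56))/(-54547) = (270 - (-70)*131)*(-1/54547) = (270 - 1*(-9170))*(-1/54547) = (270 + 9170)*(-1/54547) = 9440*(-1/54547) = -9440/54547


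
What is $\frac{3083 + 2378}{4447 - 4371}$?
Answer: $\frac{5461}{76} \approx 71.855$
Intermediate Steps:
$\frac{3083 + 2378}{4447 - 4371} = \frac{5461}{76}$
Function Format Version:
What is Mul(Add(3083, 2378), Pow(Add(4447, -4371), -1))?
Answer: Rational(5461, 76) ≈ 71.855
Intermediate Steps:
Mul(Add(3083, 2378), Pow(Add(4447, -4371), -1)) = Mul(5461, Pow(76, -1)) = Mul(5461, Rational(1, 76)) = Rational(5461, 76)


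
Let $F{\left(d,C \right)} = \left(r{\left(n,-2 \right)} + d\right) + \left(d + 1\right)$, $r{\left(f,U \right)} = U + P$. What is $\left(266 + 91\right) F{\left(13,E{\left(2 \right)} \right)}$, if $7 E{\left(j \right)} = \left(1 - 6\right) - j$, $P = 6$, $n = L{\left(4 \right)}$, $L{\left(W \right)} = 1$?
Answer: $11067$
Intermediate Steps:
$n = 1$
$r{\left(f,U \right)} = 6 + U$ ($r{\left(f,U \right)} = U + 6 = 6 + U$)
$E{\left(j \right)} = - \frac{5}{7} - \frac{j}{7}$ ($E{\left(j \right)} = \frac{\left(1 - 6\right) - j}{7} = \frac{-5 - j}{7} = - \frac{5}{7} - \frac{j}{7}$)
$F{\left(d,C \right)} = 5 + 2 d$ ($F{\left(d,C \right)} = \left(\left(6 - 2\right) + d\right) + \left(d + 1\right) = \left(4 + d\right) + \left(1 + d\right) = 5 + 2 d$)
$\left(266 + 91\right) F{\left(13,E{\left(2 \right)} \right)} = \left(266 + 91\right) \left(5 + 2 \cdot 13\right) = 357 \left(5 + 26\right) = 357 \cdot 31 = 11067$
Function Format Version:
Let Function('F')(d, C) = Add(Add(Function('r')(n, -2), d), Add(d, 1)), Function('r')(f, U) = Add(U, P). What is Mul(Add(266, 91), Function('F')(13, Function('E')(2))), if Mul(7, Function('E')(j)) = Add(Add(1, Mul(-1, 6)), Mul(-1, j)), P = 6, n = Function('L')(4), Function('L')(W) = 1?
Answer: 11067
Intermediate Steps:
n = 1
Function('r')(f, U) = Add(6, U) (Function('r')(f, U) = Add(U, 6) = Add(6, U))
Function('E')(j) = Add(Rational(-5, 7), Mul(Rational(-1, 7), j)) (Function('E')(j) = Mul(Rational(1, 7), Add(Add(1, Mul(-1, 6)), Mul(-1, j))) = Mul(Rational(1, 7), Add(Add(1, -6), Mul(-1, j))) = Mul(Rational(1, 7), Add(-5, Mul(-1, j))) = Add(Rational(-5, 7), Mul(Rational(-1, 7), j)))
Function('F')(d, C) = Add(5, Mul(2, d)) (Function('F')(d, C) = Add(Add(Add(6, -2), d), Add(d, 1)) = Add(Add(4, d), Add(1, d)) = Add(5, Mul(2, d)))
Mul(Add(266, 91), Function('F')(13, Function('E')(2))) = Mul(Add(266, 91), Add(5, Mul(2, 13))) = Mul(357, Add(5, 26)) = Mul(357, 31) = 11067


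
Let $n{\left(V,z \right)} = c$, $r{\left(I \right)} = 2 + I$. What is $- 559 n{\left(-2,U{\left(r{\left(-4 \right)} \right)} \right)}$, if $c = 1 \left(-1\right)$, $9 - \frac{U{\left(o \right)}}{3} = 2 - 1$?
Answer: $559$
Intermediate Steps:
$U{\left(o \right)} = 24$ ($U{\left(o \right)} = 27 - 3 \left(2 - 1\right) = 27 - 3 = 24$)
$c = -1$
$n{\left(V,z \right)} = -1$
$- 559 n{\left(-2,U{\left(r{\left(-4 \right)} \right)} \right)} = \left(-559\right) \left(-1\right) = 559$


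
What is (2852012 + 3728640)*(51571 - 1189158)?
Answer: -7486064166724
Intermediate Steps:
(2852012 + 3728640)*(51571 - 1189158) = 6580652*(-1137587) = -7486064166724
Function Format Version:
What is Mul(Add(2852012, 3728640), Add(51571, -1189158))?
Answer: -7486064166724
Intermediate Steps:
Mul(Add(2852012, 3728640), Add(51571, -1189158)) = Mul(6580652, -1137587) = -7486064166724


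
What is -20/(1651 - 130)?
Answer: -20/1521 ≈ -0.013149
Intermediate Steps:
-20/(1651 - 130) = -20/1521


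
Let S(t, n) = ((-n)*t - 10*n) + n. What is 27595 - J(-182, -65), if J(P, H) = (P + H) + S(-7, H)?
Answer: 27712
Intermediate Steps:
S(t, n) = -9*n - n*t (S(t, n) = (-n*t - 10*n) + n = (-10*n - n*t) + n = -9*n - n*t)
J(P, H) = P - H (J(P, H) = (P + H) - H*(9 - 7) = (H + P) - 1*H*2 = (H + P) - 2*H = P - H)
27595 - J(-182, -65) = 27595 - (-182 - 1*(-65)) = 27595 - (-182 + 65) = 27595 - 1*(-117) = 27595 + 117 = 27712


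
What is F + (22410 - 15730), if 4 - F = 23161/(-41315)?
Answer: 276172621/41315 ≈ 6684.6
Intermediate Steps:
F = 188421/41315 (F = 4 - 23161/(-41315) = 4 - 23161*(-1)/41315 = 4 - 1*(-23161/41315) = 4 + 23161/41315 = 188421/41315 ≈ 4.5606)
F + (22410 - 15730) = 188421/41315 + (22410 - 15730) = 188421/41315 + 6680 = 276172621/41315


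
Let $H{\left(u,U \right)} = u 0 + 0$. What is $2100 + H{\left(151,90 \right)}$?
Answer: $2100$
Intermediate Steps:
$H{\left(u,U \right)} = 0$ ($H{\left(u,U \right)} = 0 + 0 = 0$)
$2100 + H{\left(151,90 \right)} = 2100 + 0 = 2100$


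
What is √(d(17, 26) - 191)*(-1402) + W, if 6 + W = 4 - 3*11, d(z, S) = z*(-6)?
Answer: -35 - 1402*I*√293 ≈ -35.0 - 23998.0*I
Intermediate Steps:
d(z, S) = -6*z
W = -35 (W = -6 + (4 - 3*11) = -6 + (4 - 33) = -6 - 29 = -35)
√(d(17, 26) - 191)*(-1402) + W = √(-6*17 - 191)*(-1402) - 35 = √(-102 - 191)*(-1402) - 35 = √(-293)*(-1402) - 35 = (I*√293)*(-1402) - 35 = -1402*I*√293 - 35 = -35 - 1402*I*√293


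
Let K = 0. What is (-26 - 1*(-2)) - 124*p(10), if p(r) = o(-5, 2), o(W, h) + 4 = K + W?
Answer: 1092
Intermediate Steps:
o(W, h) = -4 + W (o(W, h) = -4 + (0 + W) = -4 + W)
p(r) = -9 (p(r) = -4 - 5 = -9)
(-26 - 1*(-2)) - 124*p(10) = (-26 - 1*(-2)) - 124*(-9) = (-26 + 2) + 1116 = -24 + 1116 = 1092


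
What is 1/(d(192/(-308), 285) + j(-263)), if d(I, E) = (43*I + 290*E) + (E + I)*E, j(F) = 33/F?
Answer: 20251/3314489412 ≈ 6.1098e-6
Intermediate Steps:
d(I, E) = 43*I + 290*E + E*(E + I) (d(I, E) = (43*I + 290*E) + E*(E + I) = 43*I + 290*E + E*(E + I))
1/(d(192/(-308), 285) + j(-263)) = 1/((285² + 43*(192/(-308)) + 290*285 + 285*(192/(-308))) + 33/(-263)) = 1/((81225 + 43*(192*(-1/308)) + 82650 + 285*(192*(-1/308))) + 33*(-1/263)) = 1/((81225 + 43*(-48/77) + 82650 + 285*(-48/77)) - 33/263) = 1/((81225 - 2064/77 + 82650 - 13680/77) - 33/263) = 1/(12602631/77 - 33/263) = 1/(3314489412/20251) = 20251/3314489412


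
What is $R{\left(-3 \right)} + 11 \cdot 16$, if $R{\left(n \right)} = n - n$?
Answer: $176$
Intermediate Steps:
$R{\left(n \right)} = 0$
$R{\left(-3 \right)} + 11 \cdot 16 = 0 + 11 \cdot 16 = 0 + 176 = 176$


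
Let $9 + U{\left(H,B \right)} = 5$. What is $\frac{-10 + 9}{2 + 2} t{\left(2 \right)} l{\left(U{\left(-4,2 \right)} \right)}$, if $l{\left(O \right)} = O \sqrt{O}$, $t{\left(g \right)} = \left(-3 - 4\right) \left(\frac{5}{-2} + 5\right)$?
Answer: $- 35 i \approx - 35.0 i$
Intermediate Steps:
$U{\left(H,B \right)} = -4$ ($U{\left(H,B \right)} = -9 + 5 = -4$)
$t{\left(g \right)} = - \frac{35}{2}$ ($t{\left(g \right)} = - 7 \left(5 \left(- \frac{1}{2}\right) + 5\right) = - 7 \left(- \frac{5}{2} + 5\right) = \left(-7\right) \frac{5}{2} = - \frac{35}{2}$)
$l{\left(O \right)} = O^{\frac{3}{2}}$
$\frac{-10 + 9}{2 + 2} t{\left(2 \right)} l{\left(U{\left(-4,2 \right)} \right)} = \frac{-10 + 9}{2 + 2} \left(- \frac{35}{2}\right) \left(-4\right)^{\frac{3}{2}} = - \frac{1}{4} \left(- \frac{35}{2}\right) \left(- 8 i\right) = \left(-1\right) \frac{1}{4} \left(- \frac{35}{2}\right) \left(- 8 i\right) = \left(- \frac{1}{4}\right) \left(- \frac{35}{2}\right) \left(- 8 i\right) = \frac{35 \left(- 8 i\right)}{8} = - 35 i$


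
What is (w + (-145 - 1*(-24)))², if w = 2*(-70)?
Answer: 68121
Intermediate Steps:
w = -140
(w + (-145 - 1*(-24)))² = (-140 + (-145 - 1*(-24)))² = (-140 + (-145 + 24))² = (-140 - 121)² = (-261)² = 68121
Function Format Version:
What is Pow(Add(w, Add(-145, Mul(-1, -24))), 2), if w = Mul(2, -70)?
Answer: 68121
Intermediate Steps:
w = -140
Pow(Add(w, Add(-145, Mul(-1, -24))), 2) = Pow(Add(-140, Add(-145, Mul(-1, -24))), 2) = Pow(Add(-140, Add(-145, 24)), 2) = Pow(Add(-140, -121), 2) = Pow(-261, 2) = 68121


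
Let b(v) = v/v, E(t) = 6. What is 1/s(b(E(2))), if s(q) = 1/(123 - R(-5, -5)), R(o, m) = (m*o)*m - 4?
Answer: 252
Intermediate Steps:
R(o, m) = -4 + o*m² (R(o, m) = o*m² - 4 = -4 + o*m²)
b(v) = 1
s(q) = 1/252 (s(q) = 1/(123 - (-4 - 5*(-5)²)) = 1/(123 - (-4 - 5*25)) = 1/(123 - (-4 - 125)) = 1/(123 - 1*(-129)) = 1/(123 + 129) = 1/252)
1/s(b(E(2))) = 1/(1/252) = 252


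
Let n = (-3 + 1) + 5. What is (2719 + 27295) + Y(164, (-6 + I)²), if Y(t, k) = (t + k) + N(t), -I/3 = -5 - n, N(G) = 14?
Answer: 30516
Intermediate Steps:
n = 3 (n = -2 + 5 = 3)
I = 24 (I = -3*(-5 - 1*3) = -3*(-5 - 3) = -3*(-8) = 24)
Y(t, k) = 14 + k + t (Y(t, k) = (t + k) + 14 = (k + t) + 14 = 14 + k + t)
(2719 + 27295) + Y(164, (-6 + I)²) = (2719 + 27295) + (14 + (-6 + 24)² + 164) = 30014 + (14 + 18² + 164) = 30014 + (14 + 324 + 164) = 30014 + 502 = 30516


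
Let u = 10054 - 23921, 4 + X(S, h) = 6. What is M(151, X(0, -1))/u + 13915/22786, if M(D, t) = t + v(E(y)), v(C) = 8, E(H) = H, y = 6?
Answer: 192731445/315973462 ≈ 0.60996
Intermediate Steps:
X(S, h) = 2 (X(S, h) = -4 + 6 = 2)
M(D, t) = 8 + t (M(D, t) = t + 8 = 8 + t)
u = -13867
M(151, X(0, -1))/u + 13915/22786 = (8 + 2)/(-13867) + 13915/22786 = 10*(-1/13867) + 13915*(1/22786) = -10/13867 + 13915/22786 = 192731445/315973462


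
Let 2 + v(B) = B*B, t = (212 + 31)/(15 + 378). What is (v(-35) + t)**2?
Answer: 25694166436/17161 ≈ 1.4972e+6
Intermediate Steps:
t = 81/131 (t = 243/393 = 243*(1/393) = 81/131 ≈ 0.61832)
v(B) = -2 + B**2 (v(B) = -2 + B*B = -2 + B**2)
(v(-35) + t)**2 = ((-2 + (-35)**2) + 81/131)**2 = ((-2 + 1225) + 81/131)**2 = (1223 + 81/131)**2 = (160294/131)**2 = 25694166436/17161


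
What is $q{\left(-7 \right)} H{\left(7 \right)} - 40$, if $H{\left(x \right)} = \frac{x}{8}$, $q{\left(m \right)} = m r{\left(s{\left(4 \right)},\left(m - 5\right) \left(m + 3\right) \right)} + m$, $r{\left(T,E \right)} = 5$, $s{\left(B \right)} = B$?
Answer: $- \frac{307}{4} \approx -76.75$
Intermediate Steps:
$q{\left(m \right)} = 6 m$ ($q{\left(m \right)} = m 5 + m = 5 m + m = 6 m$)
$H{\left(x \right)} = \frac{x}{8}$ ($H{\left(x \right)} = x \frac{1}{8} = \frac{x}{8}$)
$q{\left(-7 \right)} H{\left(7 \right)} - 40 = 6 \left(-7\right) \frac{1}{8} \cdot 7 - 40 = \left(-42\right) \frac{7}{8} - 40 = - \frac{147}{4} - 40 = - \frac{307}{4}$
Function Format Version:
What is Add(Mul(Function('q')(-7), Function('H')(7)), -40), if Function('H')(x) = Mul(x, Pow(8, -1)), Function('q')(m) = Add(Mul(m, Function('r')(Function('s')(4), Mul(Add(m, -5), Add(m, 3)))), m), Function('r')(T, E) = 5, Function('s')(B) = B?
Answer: Rational(-307, 4) ≈ -76.750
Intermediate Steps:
Function('q')(m) = Mul(6, m) (Function('q')(m) = Add(Mul(m, 5), m) = Add(Mul(5, m), m) = Mul(6, m))
Function('H')(x) = Mul(Rational(1, 8), x) (Function('H')(x) = Mul(x, Rational(1, 8)) = Mul(Rational(1, 8), x))
Add(Mul(Function('q')(-7), Function('H')(7)), -40) = Add(Mul(Mul(6, -7), Mul(Rational(1, 8), 7)), -40) = Add(Mul(-42, Rational(7, 8)), -40) = Add(Rational(-147, 4), -40) = Rational(-307, 4)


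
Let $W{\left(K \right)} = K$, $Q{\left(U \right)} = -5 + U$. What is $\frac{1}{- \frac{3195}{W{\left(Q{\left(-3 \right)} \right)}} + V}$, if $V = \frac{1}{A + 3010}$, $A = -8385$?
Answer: $\frac{43000}{17173117} \approx 0.0025039$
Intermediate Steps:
$V = - \frac{1}{5375}$ ($V = \frac{1}{-8385 + 3010} = \frac{1}{-5375} = - \frac{1}{5375} \approx -0.00018605$)
$\frac{1}{- \frac{3195}{W{\left(Q{\left(-3 \right)} \right)}} + V} = \frac{1}{- \frac{3195}{-5 - 3} - \frac{1}{5375}} = \frac{1}{- \frac{3195}{-8} - \frac{1}{5375}} = \frac{1}{\left(-3195\right) \left(- \frac{1}{8}\right) - \frac{1}{5375}} = \frac{1}{\frac{3195}{8} - \frac{1}{5375}} = \frac{1}{\frac{17173117}{43000}} = \frac{43000}{17173117}$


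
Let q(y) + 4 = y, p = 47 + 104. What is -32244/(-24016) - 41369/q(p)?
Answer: -247194509/882588 ≈ -280.08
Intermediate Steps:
p = 151
q(y) = -4 + y
-32244/(-24016) - 41369/q(p) = -32244/(-24016) - 41369/(-4 + 151) = -32244*(-1/24016) - 41369/147 = 8061/6004 - 41369*1/147 = 8061/6004 - 41369/147 = -247194509/882588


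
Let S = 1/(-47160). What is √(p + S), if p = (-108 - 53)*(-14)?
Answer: √139251217090/7860 ≈ 47.476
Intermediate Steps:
p = 2254 (p = -161*(-14) = 2254)
S = -1/47160 ≈ -2.1204e-5
√(p + S) = √(2254 - 1/47160) = √(106298639/47160) = √139251217090/7860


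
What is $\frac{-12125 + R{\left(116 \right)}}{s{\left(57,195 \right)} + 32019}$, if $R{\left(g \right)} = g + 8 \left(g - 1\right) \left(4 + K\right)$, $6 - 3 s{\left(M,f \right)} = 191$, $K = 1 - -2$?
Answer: $- \frac{16707}{95872} \approx -0.17426$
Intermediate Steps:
$K = 3$ ($K = 1 + 2 = 3$)
$s{\left(M,f \right)} = - \frac{185}{3}$ ($s{\left(M,f \right)} = 2 - \frac{191}{3} = - \frac{185}{3}$)
$R{\left(g \right)} = -56 + 57 g$ ($R{\left(g \right)} = g + 8 \left(g - 1\right) \left(4 + 3\right) = g + 8 \left(-1 + g\right) 7 = g + 8 \left(-7 + 7 g\right) = g + \left(-56 + 56 g\right) = -56 + 57 g$)
$\frac{-12125 + R{\left(116 \right)}}{s{\left(57,195 \right)} + 32019} = \frac{-12125 + \left(-56 + 57 \cdot 116\right)}{- \frac{185}{3} + 32019} = \frac{-12125 + \left(-56 + 6612\right)}{\frac{95872}{3}} = \left(-12125 + 6556\right) \frac{3}{95872} = \left(-5569\right) \frac{3}{95872} = - \frac{16707}{95872}$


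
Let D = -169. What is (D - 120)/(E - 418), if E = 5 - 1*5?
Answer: 289/418 ≈ 0.69139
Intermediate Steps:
E = 0 (E = 5 - 5 = 0)
(D - 120)/(E - 418) = (-169 - 120)/(0 - 418) = -289/(-418) = -289*(-1/418) = 289/418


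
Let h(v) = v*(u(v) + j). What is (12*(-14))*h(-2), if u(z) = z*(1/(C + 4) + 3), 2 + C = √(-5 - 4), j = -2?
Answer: -36288/13 + 2016*I/13 ≈ -2791.4 + 155.08*I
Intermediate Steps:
C = -2 + 3*I (C = -2 + √(-5 - 4) = -2 + √(-9) = -2 + 3*I ≈ -2.0 + 3.0*I)
u(z) = z*(3 + (2 - 3*I)/13) (u(z) = z*(1/((-2 + 3*I) + 4) + 3) = z*(1/(2 + 3*I) + 3) = z*((2 - 3*I)/13 + 3) = z*(3 + (2 - 3*I)/13))
h(v) = v*(-2 + 41*v/13 - 3*I*v/13) (h(v) = v*((41*v/13 - 3*I*v/13) - 2) = v*(-2 + 41*v/13 - 3*I*v/13))
(12*(-14))*h(-2) = (12*(-14))*((1/13)*(-2)*(-26 - 2*(2 - 3*I)*(7 + 9*I))) = -168*(4 + 4*(2 - 3*I)*(7 + 9*I)/13) = -672 - 672*(2 - 3*I)*(7 + 9*I)/13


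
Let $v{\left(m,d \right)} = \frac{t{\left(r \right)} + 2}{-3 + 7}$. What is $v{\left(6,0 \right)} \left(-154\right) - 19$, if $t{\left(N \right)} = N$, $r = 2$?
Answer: $-173$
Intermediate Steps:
$v{\left(m,d \right)} = 1$ ($v{\left(m,d \right)} = \frac{2 + 2}{-3 + 7} = \frac{4}{4} = 4 \cdot \frac{1}{4} = 1$)
$v{\left(6,0 \right)} \left(-154\right) - 19 = 1 \left(-154\right) - 19 = -154 - 19 = -173$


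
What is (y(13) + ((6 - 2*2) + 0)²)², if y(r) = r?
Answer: 289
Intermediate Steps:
(y(13) + ((6 - 2*2) + 0)²)² = (13 + ((6 - 2*2) + 0)²)² = (13 + ((6 - 1*4) + 0)²)² = (13 + ((6 - 4) + 0)²)² = (13 + (2 + 0)²)² = (13 + 2²)² = (13 + 4)² = 17² = 289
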